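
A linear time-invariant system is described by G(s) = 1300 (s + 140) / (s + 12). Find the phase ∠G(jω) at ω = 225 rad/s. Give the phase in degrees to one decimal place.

∠(j225 + 140) = arctan(225/140) = 58.11°
∠(j225 + 12) = arctan(225/12) = 86.95°
∠G(j225) = 58.11° − 86.95° = -28.84°

-28.8 deg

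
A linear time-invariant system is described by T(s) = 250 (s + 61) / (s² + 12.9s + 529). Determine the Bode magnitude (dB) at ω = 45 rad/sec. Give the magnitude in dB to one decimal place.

|j45 + 61| = √(45² + 61²) = 75.8
|(j45)² + 12.9(j45) + 529| = |-1496 + j580.5| = 1605
|T(j45)| = 250 × 75.8 / 1605 = 11.81
20 log₁₀(11.81) = 21.44 dB

21.4 dB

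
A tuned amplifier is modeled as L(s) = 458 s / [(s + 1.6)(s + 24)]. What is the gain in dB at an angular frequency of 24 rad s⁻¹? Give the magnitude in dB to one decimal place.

22.6 dB

|j24| = 24
|j24 + 1.6| = √(24² + 1.6²) = 24.05
|j24 + 24| = √(24² + 24²) = 33.94
|L(j24)| = 458 × 24 / (24.05 × 33.94) = 13.464
20 log₁₀(13.464) = 22.58 dB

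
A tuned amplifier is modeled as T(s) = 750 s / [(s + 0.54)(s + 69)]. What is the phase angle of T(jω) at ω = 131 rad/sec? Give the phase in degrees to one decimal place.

∠(j131) = 90.00°
∠(j131 + 0.54) = arctan(131/0.54) = 89.76°
∠(j131 + 69) = arctan(131/69) = 62.22°
∠T(j131) = 90.00° − (89.76° + 62.22°) = -61.99°

-62.0°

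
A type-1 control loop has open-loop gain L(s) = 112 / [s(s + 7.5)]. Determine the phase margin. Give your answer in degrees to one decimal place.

38.7°

Gain crossover: |L(jω)| = 1 at ω ≈ 9.35 rad s⁻¹.
∠L(j9.35) = −90° − arctan(9.35/7.5) ≈ -141.25°
PM = 180° + (-141.25°) = 38.75°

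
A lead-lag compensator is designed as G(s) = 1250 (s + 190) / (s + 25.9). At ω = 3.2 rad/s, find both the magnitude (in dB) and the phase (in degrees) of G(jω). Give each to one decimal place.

|j3.2 + 190| = √(3.2² + 190²) = 190
|j3.2 + 25.9| = √(3.2² + 25.9²) = 26.1
|G(j3.2)| = 1250 × 190 / 26.1 = 9102
20 log₁₀(9102) = 79.18 dB
∠(j3.2 + 190) = arctan(3.2/190) = 0.96°
∠(j3.2 + 25.9) = arctan(3.2/25.9) = 7.04°
∠G(j3.2) = 0.96° − 7.04° = -6.08°

|G| = 79.2 dB, ∠G = -6.1°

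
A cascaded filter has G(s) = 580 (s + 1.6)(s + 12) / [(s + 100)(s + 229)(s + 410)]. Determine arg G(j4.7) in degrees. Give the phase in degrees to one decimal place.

∠(j4.7 + 1.6) = arctan(4.7/1.6) = 71.20°
∠(j4.7 + 12) = arctan(4.7/12) = 21.39°
∠(j4.7 + 100) = arctan(4.7/100) = 2.69°
∠(j4.7 + 229) = arctan(4.7/229) = 1.18°
∠(j4.7 + 410) = arctan(4.7/410) = 0.66°
∠G(j4.7) = 71.20° + 21.39° − (2.69° + 1.18° + 0.66°) = 88.07°

88.1°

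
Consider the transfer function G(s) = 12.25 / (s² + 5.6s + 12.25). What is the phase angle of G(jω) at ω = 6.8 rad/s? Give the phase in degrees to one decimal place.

∠[(j6.8)² + 5.6(j6.8) + 12.25] = ∠[-33.99 + j38.08] = 131.75°
∠G(j6.8) = −131.75° = -131.75°

-131.8 deg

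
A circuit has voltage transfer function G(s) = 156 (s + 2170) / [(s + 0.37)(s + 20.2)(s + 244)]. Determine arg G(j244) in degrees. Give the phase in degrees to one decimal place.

∠(j244 + 2170) = arctan(244/2170) = 6.42°
∠(j244 + 0.37) = arctan(244/0.37) = 89.91°
∠(j244 + 20.2) = arctan(244/20.2) = 85.27°
∠(j244 + 244) = arctan(244/244) = 45.00°
∠G(j244) = 6.42° − (89.91° + 85.27° + 45.00°) = -213.77°

-213.8 deg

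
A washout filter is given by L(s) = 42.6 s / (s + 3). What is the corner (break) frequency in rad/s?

3 rad/s

The single real pole at s = −3 gives a corner at ω = 3 rad/s.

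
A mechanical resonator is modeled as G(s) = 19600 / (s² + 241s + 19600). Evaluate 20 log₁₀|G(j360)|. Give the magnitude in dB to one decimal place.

|(j360)² + 241(j360) + 19600| = |-1.1e+05 + j86760| = 1.401e+05
|G(j360)| = 19600 / 1.401e+05 = 0.1399
20 log₁₀(0.1399) = -17.08 dB

-17.1 dB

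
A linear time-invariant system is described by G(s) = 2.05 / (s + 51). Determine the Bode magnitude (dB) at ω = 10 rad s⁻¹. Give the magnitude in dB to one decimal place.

|j10 + 51| = √(10² + 51²) = 51.97
|G(j10)| = 2.05 / 51.97 = 0.039445
20 log₁₀(0.039445) = -28.08 dB

-28.1 dB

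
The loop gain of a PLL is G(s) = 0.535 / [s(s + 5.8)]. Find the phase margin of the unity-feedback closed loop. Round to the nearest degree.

89°

Gain crossover: |G(jω)| = 1 at ω ≈ 0.0922 rad/s.
∠G(j0.0922) = −90° − arctan(0.0922/5.8) ≈ -90.91°
PM = 180° + (-90.91°) = 89.09°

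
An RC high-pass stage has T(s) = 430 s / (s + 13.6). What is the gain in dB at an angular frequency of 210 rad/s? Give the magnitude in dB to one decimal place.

|j210| = 210
|j210 + 13.6| = √(210² + 13.6²) = 210.4
|T(j210)| = 430 × 210 / 210.4 = 429.1
20 log₁₀(429.1) = 52.65 dB

52.7 dB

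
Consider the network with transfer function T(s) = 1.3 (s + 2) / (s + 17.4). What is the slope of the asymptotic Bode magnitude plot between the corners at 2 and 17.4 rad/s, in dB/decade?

20 dB/decade

In this band the factors already past their corner are: zero at 2; net slope = 20 dB/decade.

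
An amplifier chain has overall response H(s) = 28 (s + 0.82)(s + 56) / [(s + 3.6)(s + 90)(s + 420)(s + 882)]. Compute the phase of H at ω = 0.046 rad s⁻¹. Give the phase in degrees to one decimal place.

2.5°

∠(j0.046 + 0.82) = arctan(0.046/0.82) = 3.21°
∠(j0.046 + 56) = arctan(0.046/56) = 0.05°
∠(j0.046 + 3.6) = arctan(0.046/3.6) = 0.73°
∠(j0.046 + 90) = arctan(0.046/90) = 0.03°
∠(j0.046 + 420) = arctan(0.046/420) = 0.01°
∠(j0.046 + 882) = arctan(0.046/882) = 0.00°
∠H(j0.046) = 3.21° + 0.05° − (0.73° + 0.03° + 0.01° + 0.00°) = 2.49°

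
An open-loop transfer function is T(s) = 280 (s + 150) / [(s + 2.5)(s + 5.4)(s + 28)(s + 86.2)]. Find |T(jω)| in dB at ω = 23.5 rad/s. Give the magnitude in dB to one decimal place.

-32.8 dB

|j23.5 + 150| = √(23.5² + 150²) = 151.8
|j23.5 + 2.5| = √(23.5² + 2.5²) = 23.63
|j23.5 + 5.4| = √(23.5² + 5.4²) = 24.11
|j23.5 + 28| = √(23.5² + 28²) = 36.55
|j23.5 + 86.2| = √(23.5² + 86.2²) = 89.35
|T(j23.5)| = 280 × 151.8 / (23.63 × 24.11 × 36.55 × 89.35) = 0.022842
20 log₁₀(0.022842) = -32.83 dB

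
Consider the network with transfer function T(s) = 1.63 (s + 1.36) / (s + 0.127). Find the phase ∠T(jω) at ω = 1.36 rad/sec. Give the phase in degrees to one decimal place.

-39.7°

∠(j1.36 + 1.36) = arctan(1.36/1.36) = 45.00°
∠(j1.36 + 0.127) = arctan(1.36/0.127) = 84.67°
∠T(j1.36) = 45.00° − 84.67° = -39.67°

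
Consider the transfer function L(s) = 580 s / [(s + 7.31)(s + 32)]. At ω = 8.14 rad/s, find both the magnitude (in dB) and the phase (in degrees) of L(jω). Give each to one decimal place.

|L| = 22.3 dB, ∠L = 27.7 deg

|j8.14| = 8.14
|j8.14 + 7.31| = √(8.14² + 7.31²) = 10.94
|j8.14 + 32| = √(8.14² + 32²) = 33.02
|L(j8.14)| = 580 × 8.14 / (10.94 × 33.02) = 13.069
20 log₁₀(13.069) = 22.32 dB
∠(j8.14) = 90.00°
∠(j8.14 + 7.31) = arctan(8.14/7.31) = 48.08°
∠(j8.14 + 32) = arctan(8.14/32) = 14.27°
∠L(j8.14) = 90.00° − (48.08° + 14.27°) = 27.65°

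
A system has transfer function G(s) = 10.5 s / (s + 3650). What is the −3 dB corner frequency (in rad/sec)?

3650 rad/sec

For a single-pole high-pass, the −3 dB point is at the pole: ω = 3650 rad/sec.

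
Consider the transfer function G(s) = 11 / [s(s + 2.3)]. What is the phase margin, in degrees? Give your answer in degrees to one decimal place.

38.0°

Gain crossover: |G(jω)| = 1 at ω ≈ 2.94 rad/sec.
∠G(j2.94) = −90° − arctan(2.94/2.3) ≈ -142.00°
PM = 180° + (-142.00°) = 38.00°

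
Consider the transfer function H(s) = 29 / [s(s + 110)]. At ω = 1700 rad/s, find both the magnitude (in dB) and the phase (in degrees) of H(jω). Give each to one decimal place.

|H| = -100.0 dB, ∠H = -176.3°

|j1700 + 110| = √(1700² + 110²) = 1704
|j1700| = 1700
|H(j1700)| = 29 / (1704 × 1700) = 1.0014e-05
20 log₁₀(1.0014e-05) = -99.99 dB
∠(j1700 + 110) = arctan(1700/110) = 86.30°
∠(j1700) = 90.00°
∠H(j1700) = − (86.30° + 90.00°) = -176.30°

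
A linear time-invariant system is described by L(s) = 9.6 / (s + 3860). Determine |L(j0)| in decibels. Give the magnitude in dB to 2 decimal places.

-52.09 dB

L(0) = 9.6 / 3860 = 0.002487
20 log₁₀(0.002487) = -52.086 dB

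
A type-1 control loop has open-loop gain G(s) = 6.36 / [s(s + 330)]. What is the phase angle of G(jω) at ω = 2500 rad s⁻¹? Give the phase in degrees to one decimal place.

-172.5°

∠(j2500 + 330) = arctan(2500/330) = 82.48°
∠(j2500) = 90.00°
∠G(j2500) = − (82.48° + 90.00°) = -172.48°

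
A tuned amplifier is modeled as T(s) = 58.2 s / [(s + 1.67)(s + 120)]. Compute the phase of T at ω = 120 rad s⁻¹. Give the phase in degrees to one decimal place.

∠(j120) = 90.00°
∠(j120 + 1.67) = arctan(120/1.67) = 89.20°
∠(j120 + 120) = arctan(120/120) = 45.00°
∠T(j120) = 90.00° − (89.20° + 45.00°) = -44.20°

-44.2°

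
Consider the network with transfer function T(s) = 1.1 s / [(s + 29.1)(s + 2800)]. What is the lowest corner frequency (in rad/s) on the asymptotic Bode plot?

Break frequencies occur at each pole and zero magnitude: 29.1 rad/s, 2800 rad/s.
The lowest is 29.1 rad/s.

29.1 rad/s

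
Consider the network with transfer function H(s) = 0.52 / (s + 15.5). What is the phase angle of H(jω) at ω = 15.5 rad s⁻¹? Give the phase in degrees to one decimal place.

∠(j15.5 + 15.5) = arctan(15.5/15.5) = 45.00°
∠H(j15.5) = −45.00° = -45.00°

-45.0 deg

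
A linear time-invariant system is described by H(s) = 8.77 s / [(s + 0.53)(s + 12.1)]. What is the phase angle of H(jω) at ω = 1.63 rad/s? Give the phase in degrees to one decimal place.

10.3°

∠(j1.63) = 90.00°
∠(j1.63 + 0.53) = arctan(1.63/0.53) = 71.99°
∠(j1.63 + 12.1) = arctan(1.63/12.1) = 7.67°
∠H(j1.63) = 90.00° − (71.99° + 7.67°) = 10.34°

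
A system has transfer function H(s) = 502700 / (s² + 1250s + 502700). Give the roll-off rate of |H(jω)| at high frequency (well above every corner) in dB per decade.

-40 dB/decade

With 0 zeros and 2 poles, the high-frequency asymptotic slope is 20 × (0 − 2) = -40 dB/decade.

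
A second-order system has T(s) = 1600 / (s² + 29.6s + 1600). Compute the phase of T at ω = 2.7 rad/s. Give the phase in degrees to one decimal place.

∠[(j2.7)² + 29.6(j2.7) + 1600] = ∠[1592.7 + j79.92] = 2.87°
∠T(j2.7) = −2.87° = -2.87°

-2.9°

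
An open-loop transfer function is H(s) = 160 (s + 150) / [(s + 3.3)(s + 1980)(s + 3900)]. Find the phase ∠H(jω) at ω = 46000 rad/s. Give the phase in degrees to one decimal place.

-172.9°

∠(j46000 + 150) = arctan(46000/150) = 89.81°
∠(j46000 + 3.3) = arctan(46000/3.3) = 90.00°
∠(j46000 + 1980) = arctan(46000/1980) = 87.54°
∠(j46000 + 3900) = arctan(46000/3900) = 85.15°
∠H(j46000) = 89.81° − (90.00° + 87.54° + 85.15°) = -172.87°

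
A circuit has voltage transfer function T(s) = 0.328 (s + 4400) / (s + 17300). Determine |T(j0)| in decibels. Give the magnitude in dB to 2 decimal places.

T(0) = 0.328 × 4400 / 17300 = 0.083422
20 log₁₀(0.083422) = -21.574 dB

-21.57 dB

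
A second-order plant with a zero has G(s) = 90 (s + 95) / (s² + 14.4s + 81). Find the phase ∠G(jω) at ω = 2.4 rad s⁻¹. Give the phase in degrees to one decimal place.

-23.2°

∠(j2.4 + 95) = arctan(2.4/95) = 1.45°
∠[(j2.4)² + 14.4(j2.4) + 81] = ∠[75.24 + j34.56] = 24.67°
∠G(j2.4) = 1.45° − 24.67° = -23.22°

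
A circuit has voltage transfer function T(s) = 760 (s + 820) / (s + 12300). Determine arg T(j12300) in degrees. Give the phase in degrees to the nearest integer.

∠(j12300 + 820) = arctan(12300/820) = 86.19°
∠(j12300 + 12300) = arctan(12300/12300) = 45.00°
∠T(j12300) = 86.19° − 45.00° = 41.19°

41°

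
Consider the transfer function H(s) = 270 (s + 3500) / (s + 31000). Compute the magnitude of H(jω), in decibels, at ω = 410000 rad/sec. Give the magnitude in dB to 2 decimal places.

48.60 dB

|j410000 + 3500| = √(410000² + 3500²) = 4.1e+05
|j410000 + 31000| = √(410000² + 31000²) = 4.112e+05
|H(j410000)| = 270 × 4.1e+05 / 4.112e+05 = 269.24
20 log₁₀(269.24) = 48.603 dB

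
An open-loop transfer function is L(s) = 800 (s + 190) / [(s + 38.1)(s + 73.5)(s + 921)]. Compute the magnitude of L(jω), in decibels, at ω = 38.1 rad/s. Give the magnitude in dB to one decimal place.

-28.5 dB

|j38.1 + 190| = √(38.1² + 190²) = 193.8
|j38.1 + 38.1| = √(38.1² + 38.1²) = 53.88
|j38.1 + 73.5| = √(38.1² + 73.5²) = 82.79
|j38.1 + 921| = √(38.1² + 921²) = 921.8
|L(j38.1)| = 800 × 193.8 / (53.88 × 82.79 × 921.8) = 0.037702
20 log₁₀(0.037702) = -28.47 dB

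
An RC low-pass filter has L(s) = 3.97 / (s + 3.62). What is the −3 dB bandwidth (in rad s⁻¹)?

For a single-pole low-pass, the −3 dB point is at the pole: ω = 3.62 rad s⁻¹.

3.62 rad s⁻¹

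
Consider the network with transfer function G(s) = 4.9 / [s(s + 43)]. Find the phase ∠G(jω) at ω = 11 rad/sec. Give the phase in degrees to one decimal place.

∠(j11 + 43) = arctan(11/43) = 14.35°
∠(j11) = 90.00°
∠G(j11) = − (14.35° + 90.00°) = -104.35°

-104.3°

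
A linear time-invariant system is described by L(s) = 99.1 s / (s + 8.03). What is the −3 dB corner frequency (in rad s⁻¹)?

For a single-pole high-pass, the −3 dB point is at the pole: ω = 8.03 rad s⁻¹.

8.03 rad s⁻¹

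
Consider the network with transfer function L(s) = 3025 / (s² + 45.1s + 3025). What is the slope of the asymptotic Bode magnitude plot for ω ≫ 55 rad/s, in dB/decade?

-40 dB/decade

With 0 zeros and 2 poles, the high-frequency asymptotic slope is 20 × (0 − 2) = -40 dB/decade.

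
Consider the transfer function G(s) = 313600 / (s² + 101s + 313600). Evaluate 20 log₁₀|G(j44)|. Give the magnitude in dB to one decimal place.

0.1 dB

|(j44)² + 101(j44) + 313600| = |3.1166e+05 + j4444| = 3.117e+05
|G(j44)| = 313600 / 3.117e+05 = 1.0061
20 log₁₀(1.0061) = 0.05 dB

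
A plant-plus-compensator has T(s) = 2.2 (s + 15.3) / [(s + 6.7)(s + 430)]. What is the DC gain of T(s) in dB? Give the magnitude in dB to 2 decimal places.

T(0) = 2.2 × 15.3 / (6.7 × 430) = 0.011683
20 log₁₀(0.011683) = -38.649 dB

-38.65 dB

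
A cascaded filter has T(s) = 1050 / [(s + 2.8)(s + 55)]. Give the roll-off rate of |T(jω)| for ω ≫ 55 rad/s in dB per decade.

With 0 zeros and 2 poles, the high-frequency asymptotic slope is 20 × (0 − 2) = -40 dB/decade.

-40 dB/decade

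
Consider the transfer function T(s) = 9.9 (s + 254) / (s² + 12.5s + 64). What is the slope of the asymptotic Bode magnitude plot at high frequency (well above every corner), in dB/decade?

-20 dB/decade

With 1 zero and 2 poles, the high-frequency asymptotic slope is 20 × (1 − 2) = -20 dB/decade.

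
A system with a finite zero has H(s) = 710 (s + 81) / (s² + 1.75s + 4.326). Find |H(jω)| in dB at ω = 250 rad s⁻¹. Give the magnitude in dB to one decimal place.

|j250 + 81| = √(250² + 81²) = 262.8
|(j250)² + 1.75(j250) + 4.326| = |-62496 + j437.5| = 6.25e+04
|H(j250)| = 710 × 262.8 / 6.25e+04 = 2.9855
20 log₁₀(2.9855) = 9.50 dB

9.5 dB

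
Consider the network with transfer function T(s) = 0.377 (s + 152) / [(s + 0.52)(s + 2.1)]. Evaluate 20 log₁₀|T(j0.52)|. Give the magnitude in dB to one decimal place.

31.1 dB

|j0.52 + 152| = √(0.52² + 152²) = 152
|j0.52 + 0.52| = √(0.52² + 0.52²) = 0.7354
|j0.52 + 2.1| = √(0.52² + 2.1²) = 2.163
|T(j0.52)| = 0.377 × 152 / (0.7354 × 2.163) = 36.019
20 log₁₀(36.019) = 31.13 dB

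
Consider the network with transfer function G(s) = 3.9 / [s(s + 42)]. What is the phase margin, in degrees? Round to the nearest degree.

90°

Gain crossover: |G(jω)| = 1 at ω ≈ 0.0929 rad/s.
∠G(j0.0929) = −90° − arctan(0.0929/42) ≈ -90.13°
PM = 180° + (-90.13°) = 89.87°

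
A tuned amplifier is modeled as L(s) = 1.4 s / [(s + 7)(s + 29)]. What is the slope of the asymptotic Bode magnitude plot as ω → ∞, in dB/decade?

With 1 zero and 2 poles, the high-frequency asymptotic slope is 20 × (1 − 2) = -20 dB/decade.

-20 dB/decade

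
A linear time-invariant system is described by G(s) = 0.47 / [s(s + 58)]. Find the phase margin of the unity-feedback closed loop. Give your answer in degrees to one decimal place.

90.0°

Gain crossover: |G(jω)| = 1 at ω ≈ 0.0081 rad/sec.
∠G(j0.0081) = −90° − arctan(0.0081/58) ≈ -90.01°
PM = 180° + (-90.01°) = 89.99°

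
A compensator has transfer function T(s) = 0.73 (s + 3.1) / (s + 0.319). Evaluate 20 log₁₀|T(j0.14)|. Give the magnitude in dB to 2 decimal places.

16.26 dB

|j0.14 + 3.1| = √(0.14² + 3.1²) = 3.103
|j0.14 + 0.319| = √(0.14² + 0.319²) = 0.3484
|T(j0.14)| = 0.73 × 3.103 / 0.3484 = 6.5026
20 log₁₀(6.5026) = 16.262 dB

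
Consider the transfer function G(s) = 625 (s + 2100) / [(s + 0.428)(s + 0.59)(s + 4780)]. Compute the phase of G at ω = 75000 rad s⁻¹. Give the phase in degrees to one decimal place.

∠(j75000 + 2100) = arctan(75000/2100) = 88.40°
∠(j75000 + 0.428) = arctan(75000/0.428) = 90.00°
∠(j75000 + 0.59) = arctan(75000/0.59) = 90.00°
∠(j75000 + 4780) = arctan(75000/4780) = 86.35°
∠G(j75000) = 88.40° − (90.00° + 90.00° + 86.35°) = -177.96°

-178.0°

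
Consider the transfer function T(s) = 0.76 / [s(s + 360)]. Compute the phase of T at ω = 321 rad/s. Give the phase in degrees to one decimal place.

-131.7 deg

∠(j321 + 360) = arctan(321/360) = 41.72°
∠(j321) = 90.00°
∠T(j321) = − (41.72° + 90.00°) = -131.72°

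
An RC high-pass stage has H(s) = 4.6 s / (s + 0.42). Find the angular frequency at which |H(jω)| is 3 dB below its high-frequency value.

0.42 rad s⁻¹

For a single-pole high-pass, the −3 dB point is at the pole: ω = 0.42 rad s⁻¹.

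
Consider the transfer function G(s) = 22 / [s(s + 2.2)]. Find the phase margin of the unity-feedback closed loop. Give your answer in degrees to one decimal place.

Gain crossover: |G(jω)| = 1 at ω ≈ 4.44 rad/s.
∠G(j4.44) = −90° − arctan(4.44/2.2) ≈ -153.64°
PM = 180° + (-153.64°) = 26.36°

26.4°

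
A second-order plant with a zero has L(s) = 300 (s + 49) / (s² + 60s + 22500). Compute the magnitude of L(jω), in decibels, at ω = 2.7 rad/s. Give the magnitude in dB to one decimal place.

-3.7 dB

|j2.7 + 49| = √(2.7² + 49²) = 49.07
|(j2.7)² + 60(j2.7) + 22500| = |22493 + j162| = 2.249e+04
|L(j2.7)| = 300 × 49.07 / 2.249e+04 = 0.65452
20 log₁₀(0.65452) = -3.68 dB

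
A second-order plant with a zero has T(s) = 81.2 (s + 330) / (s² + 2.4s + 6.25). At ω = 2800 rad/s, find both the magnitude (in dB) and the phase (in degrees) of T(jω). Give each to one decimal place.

|T| = -30.7 dB, ∠T = -96.7°

|j2800 + 330| = √(2800² + 330²) = 2819
|(j2800)² + 2.4(j2800) + 6.25| = |-7.84e+06 + j6720| = 7.84e+06
|T(j2800)| = 81.2 × 2819 / 7.84e+06 = 0.029201
20 log₁₀(0.029201) = -30.69 dB
∠(j2800 + 330) = arctan(2800/330) = 83.28°
∠[(j2800)² + 2.4(j2800) + 6.25] = ∠[-7.84e+06 + j6720] = 179.95°
∠T(j2800) = 83.28° − 179.95° = -96.67°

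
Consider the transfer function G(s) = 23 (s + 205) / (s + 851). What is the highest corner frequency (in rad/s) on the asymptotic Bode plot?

Break frequencies occur at each pole and zero magnitude: 205 rad/s, 851 rad/s.
The highest is 851 rad/s.

851 rad/s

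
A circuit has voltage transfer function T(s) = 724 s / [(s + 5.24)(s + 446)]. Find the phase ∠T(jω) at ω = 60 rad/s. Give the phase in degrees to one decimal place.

∠(j60) = 90.00°
∠(j60 + 5.24) = arctan(60/5.24) = 85.01°
∠(j60 + 446) = arctan(60/446) = 7.66°
∠T(j60) = 90.00° − (85.01° + 7.66°) = -2.67°

-2.7°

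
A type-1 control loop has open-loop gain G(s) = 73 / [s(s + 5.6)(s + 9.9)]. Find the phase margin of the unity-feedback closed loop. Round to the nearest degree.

70°

Gain crossover: |G(jω)| = 1 at ω ≈ 1.27 rad/s.
∠G(j1.27) = −90° − arctan(1.27/5.6) − arctan(1.27/9.9) ≈ -110.14°
PM = 180° + (-110.14°) = 69.86°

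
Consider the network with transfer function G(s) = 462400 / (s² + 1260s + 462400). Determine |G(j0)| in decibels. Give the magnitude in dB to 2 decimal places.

0.00 dB

G(0) = 462400 / 462400 = 1
20 log₁₀(1) = 0.000 dB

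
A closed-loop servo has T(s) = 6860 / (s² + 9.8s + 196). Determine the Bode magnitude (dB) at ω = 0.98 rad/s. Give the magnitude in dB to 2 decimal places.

|(j0.98)² + 9.8(j0.98) + 196| = |195.04 + j9.604| = 195.3
|T(j0.98)| = 6860 / 195.3 = 35.13
20 log₁₀(35.13) = 30.914 dB

30.91 dB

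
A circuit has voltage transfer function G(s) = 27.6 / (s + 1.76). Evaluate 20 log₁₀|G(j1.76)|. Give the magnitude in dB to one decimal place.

|j1.76 + 1.76| = √(1.76² + 1.76²) = 2.489
|G(j1.76)| = 27.6 / 2.489 = 11.089
20 log₁₀(11.089) = 20.90 dB

20.9 dB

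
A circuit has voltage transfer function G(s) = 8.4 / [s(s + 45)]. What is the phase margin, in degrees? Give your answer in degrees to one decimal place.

89.8°

Gain crossover: |G(jω)| = 1 at ω ≈ 0.187 rad/sec.
∠G(j0.187) = −90° − arctan(0.187/45) ≈ -90.24°
PM = 180° + (-90.24°) = 89.76°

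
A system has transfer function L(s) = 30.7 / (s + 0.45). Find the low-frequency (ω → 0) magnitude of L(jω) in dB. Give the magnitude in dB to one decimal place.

L(0) = 30.7 / 0.45 = 68.222
20 log₁₀(68.222) = 36.68 dB

36.7 dB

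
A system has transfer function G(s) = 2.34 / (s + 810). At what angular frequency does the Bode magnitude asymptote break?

The single real pole at s = −810 gives a corner at ω = 810 rad s⁻¹.

810 rad s⁻¹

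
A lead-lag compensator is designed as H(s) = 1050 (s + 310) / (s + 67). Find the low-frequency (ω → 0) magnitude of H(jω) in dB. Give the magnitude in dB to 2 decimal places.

73.73 dB

H(0) = 1050 × 310 / 67 = 4858.2
20 log₁₀(4858.2) = 73.730 dB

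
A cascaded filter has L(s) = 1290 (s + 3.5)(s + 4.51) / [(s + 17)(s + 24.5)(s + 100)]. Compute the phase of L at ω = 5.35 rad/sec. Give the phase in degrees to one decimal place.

∠(j5.35 + 3.5) = arctan(5.35/3.5) = 56.81°
∠(j5.35 + 4.51) = arctan(5.35/4.51) = 49.87°
∠(j5.35 + 17) = arctan(5.35/17) = 17.47°
∠(j5.35 + 24.5) = arctan(5.35/24.5) = 12.32°
∠(j5.35 + 100) = arctan(5.35/100) = 3.06°
∠L(j5.35) = 56.81° + 49.87° − (17.47° + 12.32° + 3.06°) = 73.83°

73.8 deg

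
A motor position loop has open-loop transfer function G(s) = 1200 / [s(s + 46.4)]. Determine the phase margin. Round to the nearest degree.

63°

Gain crossover: |G(jω)| = 1 at ω ≈ 23.1 rad/s.
∠G(j23.1) = −90° − arctan(23.1/46.4) ≈ -116.51°
PM = 180° + (-116.51°) = 63.49°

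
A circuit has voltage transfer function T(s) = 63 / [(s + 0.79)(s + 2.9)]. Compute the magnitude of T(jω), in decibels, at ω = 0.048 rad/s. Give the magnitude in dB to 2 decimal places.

|j0.048 + 0.79| = √(0.048² + 0.79²) = 0.7915
|j0.048 + 2.9| = √(0.048² + 2.9²) = 2.9
|T(j0.048)| = 63 / (0.7915 × 2.9) = 27.445
20 log₁₀(27.445) = 28.769 dB

28.77 dB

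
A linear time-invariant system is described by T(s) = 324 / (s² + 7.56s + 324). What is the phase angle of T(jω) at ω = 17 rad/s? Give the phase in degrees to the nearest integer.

∠[(j17)² + 7.56(j17) + 324] = ∠[35 + j128.52] = 74.77°
∠T(j17) = −74.77° = -74.77°

-75°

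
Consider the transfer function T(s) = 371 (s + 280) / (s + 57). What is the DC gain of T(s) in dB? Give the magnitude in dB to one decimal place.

T(0) = 371 × 280 / 57 = 1822.5
20 log₁₀(1822.5) = 65.21 dB

65.2 dB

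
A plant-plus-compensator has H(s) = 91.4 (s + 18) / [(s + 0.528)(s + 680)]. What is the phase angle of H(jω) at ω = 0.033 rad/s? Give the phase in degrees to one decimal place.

-3.5°

∠(j0.033 + 18) = arctan(0.033/18) = 0.11°
∠(j0.033 + 0.528) = arctan(0.033/0.528) = 3.58°
∠(j0.033 + 680) = arctan(0.033/680) = 0.00°
∠H(j0.033) = 0.11° − (3.58° + 0.00°) = -3.47°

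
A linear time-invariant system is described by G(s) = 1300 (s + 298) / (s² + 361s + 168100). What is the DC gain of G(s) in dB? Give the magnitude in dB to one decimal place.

G(0) = 1300 × 298 / 168100 = 2.3046
20 log₁₀(2.3046) = 7.25 dB

7.3 dB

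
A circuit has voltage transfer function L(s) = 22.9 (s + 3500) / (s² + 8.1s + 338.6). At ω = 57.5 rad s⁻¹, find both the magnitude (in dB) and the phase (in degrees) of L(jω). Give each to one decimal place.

|L| = 28.5 dB, ∠L = -170.1 deg

|j57.5 + 3500| = √(57.5² + 3500²) = 3500
|(j57.5)² + 8.1(j57.5) + 338.6| = |-2967.7 + j465.75| = 3004
|L(j57.5)| = 22.9 × 3500 / 3004 = 26.685
20 log₁₀(26.685) = 28.53 dB
∠(j57.5 + 3500) = arctan(57.5/3500) = 0.94°
∠[(j57.5)² + 8.1(j57.5) + 338.6] = ∠[-2967.7 + j465.75] = 171.08°
∠L(j57.5) = 0.94° − 171.08° = -170.14°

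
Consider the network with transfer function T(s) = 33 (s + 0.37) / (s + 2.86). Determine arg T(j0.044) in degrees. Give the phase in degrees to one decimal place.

5.9°

∠(j0.044 + 0.37) = arctan(0.044/0.37) = 6.78°
∠(j0.044 + 2.86) = arctan(0.044/2.86) = 0.88°
∠T(j0.044) = 6.78° − 0.88° = 5.90°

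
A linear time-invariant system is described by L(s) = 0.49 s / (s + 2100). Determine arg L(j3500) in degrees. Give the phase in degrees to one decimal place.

31.0°

∠(j3500) = 90.00°
∠(j3500 + 2100) = arctan(3500/2100) = 59.04°
∠L(j3500) = 90.00° − 59.04° = 30.96°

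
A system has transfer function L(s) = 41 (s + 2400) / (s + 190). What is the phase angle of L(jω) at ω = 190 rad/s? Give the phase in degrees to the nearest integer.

∠(j190 + 2400) = arctan(190/2400) = 4.53°
∠(j190 + 190) = arctan(190/190) = 45.00°
∠L(j190) = 4.53° − 45.00° = -40.47°

-40°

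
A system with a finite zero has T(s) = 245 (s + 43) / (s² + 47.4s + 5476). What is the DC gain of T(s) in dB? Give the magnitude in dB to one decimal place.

T(0) = 245 × 43 / 5476 = 1.9238
20 log₁₀(1.9238) = 5.68 dB

5.7 dB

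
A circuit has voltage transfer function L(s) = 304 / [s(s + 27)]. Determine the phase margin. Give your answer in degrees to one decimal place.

68.8°

Gain crossover: |L(jω)| = 1 at ω ≈ 10.5 rad/sec.
∠L(j10.5) = −90° − arctan(10.5/27) ≈ -111.24°
PM = 180° + (-111.24°) = 68.76°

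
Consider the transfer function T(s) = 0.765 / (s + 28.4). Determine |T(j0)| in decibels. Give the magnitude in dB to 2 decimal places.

T(0) = 0.765 / 28.4 = 0.026937
20 log₁₀(0.026937) = -31.393 dB

-31.39 dB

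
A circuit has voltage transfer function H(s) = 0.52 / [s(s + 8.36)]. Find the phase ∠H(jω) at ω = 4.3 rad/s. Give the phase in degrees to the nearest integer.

-117°

∠(j4.3 + 8.36) = arctan(4.3/8.36) = 27.22°
∠(j4.3) = 90.00°
∠H(j4.3) = − (27.22° + 90.00°) = -117.22°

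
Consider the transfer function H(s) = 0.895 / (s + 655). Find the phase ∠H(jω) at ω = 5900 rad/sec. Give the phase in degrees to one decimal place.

∠(j5900 + 655) = arctan(5900/655) = 83.67°
∠H(j5900) = −83.67° = -83.67°

-83.7 deg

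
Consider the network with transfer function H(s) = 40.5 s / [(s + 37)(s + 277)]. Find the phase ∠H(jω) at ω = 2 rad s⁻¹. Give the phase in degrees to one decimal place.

86.5 deg

∠(j2) = 90.00°
∠(j2 + 37) = arctan(2/37) = 3.09°
∠(j2 + 277) = arctan(2/277) = 0.41°
∠H(j2) = 90.00° − (3.09° + 0.41°) = 86.49°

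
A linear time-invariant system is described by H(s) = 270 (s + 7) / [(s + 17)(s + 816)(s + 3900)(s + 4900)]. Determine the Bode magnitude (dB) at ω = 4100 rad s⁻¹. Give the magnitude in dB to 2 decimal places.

-174.96 dB

|j4100 + 7| = √(4100² + 7²) = 4100
|j4100 + 17| = √(4100² + 17²) = 4100
|j4100 + 816| = √(4100² + 816²) = 4180
|j4100 + 3900| = √(4100² + 3900²) = 5659
|j4100 + 4900| = √(4100² + 4900²) = 6389
|H(j4100)| = 270 × 4100 / (4100 × 4180 × 5659 × 6389) = 1.7865e-09
20 log₁₀(1.7865e-09) = -174.960 dB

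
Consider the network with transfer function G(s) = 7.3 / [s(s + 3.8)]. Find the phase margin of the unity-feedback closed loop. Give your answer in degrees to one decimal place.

Gain crossover: |G(jω)| = 1 at ω ≈ 1.75 rad/sec.
∠G(j1.75) = −90° − arctan(1.75/3.8) ≈ -114.67°
PM = 180° + (-114.67°) = 65.33°

65.3°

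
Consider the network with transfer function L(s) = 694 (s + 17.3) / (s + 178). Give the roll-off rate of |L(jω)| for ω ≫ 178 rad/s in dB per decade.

With 1 zero and 1 pole, the high-frequency asymptotic slope is 20 × (1 − 1) = 0 dB/decade.

0 dB/decade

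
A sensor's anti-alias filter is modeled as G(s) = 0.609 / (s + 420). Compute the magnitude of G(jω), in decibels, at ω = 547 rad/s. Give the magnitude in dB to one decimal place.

|j547 + 420| = √(547² + 420²) = 689.6
|G(j547)| = 0.609 / 689.6 = 0.00088306
20 log₁₀(0.00088306) = -61.08 dB

-61.1 dB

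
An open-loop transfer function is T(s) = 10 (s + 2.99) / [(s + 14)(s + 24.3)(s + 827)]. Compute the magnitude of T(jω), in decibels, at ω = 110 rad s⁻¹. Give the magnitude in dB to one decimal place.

|j110 + 2.99| = √(110² + 2.99²) = 110
|j110 + 14| = √(110² + 14²) = 110.9
|j110 + 24.3| = √(110² + 24.3²) = 112.7
|j110 + 827| = √(110² + 827²) = 834.3
|T(j110)| = 10 × 110 / (110.9 × 112.7 × 834.3) = 0.00010559
20 log₁₀(0.00010559) = -79.53 dB

-79.5 dB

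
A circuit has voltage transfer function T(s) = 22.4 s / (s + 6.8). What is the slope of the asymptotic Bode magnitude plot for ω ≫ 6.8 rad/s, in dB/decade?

With 1 zero and 1 pole, the high-frequency asymptotic slope is 20 × (1 − 1) = 0 dB/decade.

0 dB/decade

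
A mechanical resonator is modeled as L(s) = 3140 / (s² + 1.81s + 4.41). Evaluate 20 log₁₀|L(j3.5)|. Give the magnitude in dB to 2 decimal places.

|(j3.5)² + 1.81(j3.5) + 4.41| = |-7.84 + j6.335| = 10.08
|L(j3.5)| = 3140 / 10.08 = 311.52
20 log₁₀(311.52) = 49.870 dB

49.87 dB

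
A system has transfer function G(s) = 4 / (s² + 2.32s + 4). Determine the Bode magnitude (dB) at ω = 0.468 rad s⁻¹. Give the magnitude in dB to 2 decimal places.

|(j0.468)² + 2.32(j0.468) + 4| = |3.781 + j1.0858| = 3.934
|G(j0.468)| = 4 / 3.934 = 1.0168
20 log₁₀(1.0168) = 0.145 dB

0.14 dB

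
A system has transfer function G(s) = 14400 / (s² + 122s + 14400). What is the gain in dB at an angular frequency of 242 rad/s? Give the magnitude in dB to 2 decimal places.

-11.34 dB

|(j242)² + 122(j242) + 14400| = |-44164 + j29524| = 5.312e+04
|G(j242)| = 14400 / 5.312e+04 = 0.27107
20 log₁₀(0.27107) = -11.339 dB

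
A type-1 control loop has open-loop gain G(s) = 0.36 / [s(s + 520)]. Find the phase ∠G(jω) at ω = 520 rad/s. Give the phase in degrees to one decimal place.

-135.0°

∠(j520 + 520) = arctan(520/520) = 45.00°
∠(j520) = 90.00°
∠G(j520) = − (45.00° + 90.00°) = -135.00°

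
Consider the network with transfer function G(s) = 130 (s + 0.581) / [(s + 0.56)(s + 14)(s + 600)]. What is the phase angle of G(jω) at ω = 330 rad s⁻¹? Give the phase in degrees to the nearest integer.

-116°

∠(j330 + 0.581) = arctan(330/0.581) = 89.90°
∠(j330 + 0.56) = arctan(330/0.56) = 89.90°
∠(j330 + 14) = arctan(330/14) = 87.57°
∠(j330 + 600) = arctan(330/600) = 28.81°
∠G(j330) = 89.90° − (89.90° + 87.57° + 28.81°) = -116.39°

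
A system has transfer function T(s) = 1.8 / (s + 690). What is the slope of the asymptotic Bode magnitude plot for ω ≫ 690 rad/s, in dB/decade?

-20 dB/decade

With 0 zeros and 1 pole, the high-frequency asymptotic slope is 20 × (0 − 1) = -20 dB/decade.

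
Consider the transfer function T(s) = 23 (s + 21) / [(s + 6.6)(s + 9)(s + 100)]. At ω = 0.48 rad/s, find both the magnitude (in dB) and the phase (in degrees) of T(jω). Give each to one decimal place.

|j0.48 + 21| = √(0.48² + 21²) = 21.01
|j0.48 + 6.6| = √(0.48² + 6.6²) = 6.617
|j0.48 + 9| = √(0.48² + 9²) = 9.013
|j0.48 + 100| = √(0.48² + 100²) = 100
|T(j0.48)| = 23 × 21.01 / (6.617 × 9.013 × 100) = 0.081004
20 log₁₀(0.081004) = -21.83 dB
∠(j0.48 + 21) = arctan(0.48/21) = 1.31°
∠(j0.48 + 6.6) = arctan(0.48/6.6) = 4.16°
∠(j0.48 + 9) = arctan(0.48/9) = 3.05°
∠(j0.48 + 100) = arctan(0.48/100) = 0.28°
∠T(j0.48) = 1.31° − (4.16° + 3.05° + 0.28°) = -6.18°

|T| = -21.8 dB, ∠T = -6.2°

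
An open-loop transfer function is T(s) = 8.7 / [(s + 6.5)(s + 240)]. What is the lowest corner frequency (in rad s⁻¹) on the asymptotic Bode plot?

6.5 rad s⁻¹

Break frequencies occur at each pole and zero magnitude: 6.5 rad s⁻¹, 240 rad s⁻¹.
The lowest is 6.5 rad s⁻¹.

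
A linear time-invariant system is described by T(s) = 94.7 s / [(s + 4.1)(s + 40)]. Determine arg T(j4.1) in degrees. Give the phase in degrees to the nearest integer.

∠(j4.1) = 90.00°
∠(j4.1 + 4.1) = arctan(4.1/4.1) = 45.00°
∠(j4.1 + 40) = arctan(4.1/40) = 5.85°
∠T(j4.1) = 90.00° − (45.00° + 5.85°) = 39.15°

39°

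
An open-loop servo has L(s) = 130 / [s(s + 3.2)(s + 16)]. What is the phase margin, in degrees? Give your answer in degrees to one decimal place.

49.2°

Gain crossover: |L(jω)| = 1 at ω ≈ 2.1 rad s⁻¹.
∠L(j2.1) = −90° − arctan(2.1/3.2) − arctan(2.1/16) ≈ -130.81°
PM = 180° + (-130.81°) = 49.19°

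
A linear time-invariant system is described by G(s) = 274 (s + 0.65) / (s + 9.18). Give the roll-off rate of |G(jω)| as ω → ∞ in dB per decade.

0 dB/decade

With 1 zero and 1 pole, the high-frequency asymptotic slope is 20 × (1 − 1) = 0 dB/decade.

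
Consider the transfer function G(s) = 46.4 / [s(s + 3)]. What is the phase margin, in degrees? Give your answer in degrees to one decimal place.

Gain crossover: |G(jω)| = 1 at ω ≈ 6.49 rad/s.
∠G(j6.49) = −90° − arctan(6.49/3) ≈ -155.19°
PM = 180° + (-155.19°) = 24.81°

24.8°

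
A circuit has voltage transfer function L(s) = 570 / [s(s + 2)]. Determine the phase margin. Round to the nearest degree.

5°

Gain crossover: |L(jω)| = 1 at ω ≈ 23.8 rad/sec.
∠L(j23.8) = −90° − arctan(23.8/2) ≈ -175.20°
PM = 180° + (-175.20°) = 4.80°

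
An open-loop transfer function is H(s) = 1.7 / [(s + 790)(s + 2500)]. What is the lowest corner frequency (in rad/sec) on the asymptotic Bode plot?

790 rad/sec

Break frequencies occur at each pole and zero magnitude: 790 rad/sec, 2500 rad/sec.
The lowest is 790 rad/sec.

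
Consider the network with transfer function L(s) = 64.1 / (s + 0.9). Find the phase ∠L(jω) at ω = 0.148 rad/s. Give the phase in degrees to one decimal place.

∠(j0.148 + 0.9) = arctan(0.148/0.9) = 9.34°
∠L(j0.148) = −9.34° = -9.34°

-9.3 deg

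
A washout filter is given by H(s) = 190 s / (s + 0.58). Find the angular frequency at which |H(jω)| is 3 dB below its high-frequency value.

0.58 rad s⁻¹

For a single-pole high-pass, the −3 dB point is at the pole: ω = 0.58 rad s⁻¹.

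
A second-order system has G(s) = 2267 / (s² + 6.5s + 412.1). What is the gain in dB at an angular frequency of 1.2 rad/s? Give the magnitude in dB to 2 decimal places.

14.84 dB

|(j1.2)² + 6.5(j1.2) + 412.1| = |410.66 + j7.8| = 410.7
|G(j1.2)| = 2267 / 410.7 = 5.5194
20 log₁₀(5.5194) = 14.838 dB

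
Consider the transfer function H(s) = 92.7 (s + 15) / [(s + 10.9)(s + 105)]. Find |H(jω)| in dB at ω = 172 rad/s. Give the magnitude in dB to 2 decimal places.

-6.73 dB

|j172 + 15| = √(172² + 15²) = 172.7
|j172 + 10.9| = √(172² + 10.9²) = 172.3
|j172 + 105| = √(172² + 105²) = 201.5
|H(j172)| = 92.7 × 172.7 / (172.3 × 201.5) = 0.46083
20 log₁₀(0.46083) = -6.729 dB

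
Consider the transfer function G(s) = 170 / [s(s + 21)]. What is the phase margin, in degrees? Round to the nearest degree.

70 deg

Gain crossover: |G(jω)| = 1 at ω ≈ 7.61 rad/s.
∠G(j7.61) = −90° − arctan(7.61/21) ≈ -109.92°
PM = 180° + (-109.92°) = 70.08°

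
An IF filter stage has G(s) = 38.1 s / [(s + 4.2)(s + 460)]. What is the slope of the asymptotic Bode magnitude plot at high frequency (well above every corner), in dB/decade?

-20 dB/decade

With 1 zero and 2 poles, the high-frequency asymptotic slope is 20 × (1 − 2) = -20 dB/decade.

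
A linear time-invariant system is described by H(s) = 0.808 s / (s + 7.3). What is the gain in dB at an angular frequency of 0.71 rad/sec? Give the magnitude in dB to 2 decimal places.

|j0.71| = 0.71
|j0.71 + 7.3| = √(0.71² + 7.3²) = 7.334
|H(j0.71)| = 0.808 × 0.71 / 7.334 = 0.078217
20 log₁₀(0.078217) = -22.134 dB

-22.13 dB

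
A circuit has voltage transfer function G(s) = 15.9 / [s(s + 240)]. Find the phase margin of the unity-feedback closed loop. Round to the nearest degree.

90°

Gain crossover: |G(jω)| = 1 at ω ≈ 0.0662 rad s⁻¹.
∠G(j0.0662) = −90° − arctan(0.0662/240) ≈ -90.02°
PM = 180° + (-90.02°) = 89.98°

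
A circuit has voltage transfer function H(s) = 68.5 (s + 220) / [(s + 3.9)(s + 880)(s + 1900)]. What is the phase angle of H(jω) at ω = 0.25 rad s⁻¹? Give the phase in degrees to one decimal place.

∠(j0.25 + 220) = arctan(0.25/220) = 0.07°
∠(j0.25 + 3.9) = arctan(0.25/3.9) = 3.67°
∠(j0.25 + 880) = arctan(0.25/880) = 0.02°
∠(j0.25 + 1900) = arctan(0.25/1900) = 0.01°
∠H(j0.25) = 0.07° − (3.67° + 0.02° + 0.01°) = -3.63°

-3.6°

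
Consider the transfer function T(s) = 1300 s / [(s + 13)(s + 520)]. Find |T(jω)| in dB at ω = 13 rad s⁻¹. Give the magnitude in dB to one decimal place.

|j13| = 13
|j13 + 13| = √(13² + 13²) = 18.38
|j13 + 520| = √(13² + 520²) = 520.2
|T(j13)| = 1300 × 13 / (18.38 × 520.2) = 1.7672
20 log₁₀(1.7672) = 4.95 dB

4.9 dB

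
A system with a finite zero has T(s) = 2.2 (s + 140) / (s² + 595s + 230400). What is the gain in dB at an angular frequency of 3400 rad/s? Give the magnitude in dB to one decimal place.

-63.7 dB

|j3400 + 140| = √(3400² + 140²) = 3403
|(j3400)² + 595(j3400) + 230400| = |-1.133e+07 + j2.023e+06| = 1.151e+07
|T(j3400)| = 2.2 × 3403 / 1.151e+07 = 0.00065049
20 log₁₀(0.00065049) = -63.74 dB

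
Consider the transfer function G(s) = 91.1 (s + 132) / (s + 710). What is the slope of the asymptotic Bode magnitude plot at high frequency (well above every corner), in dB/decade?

With 1 zero and 1 pole, the high-frequency asymptotic slope is 20 × (1 − 1) = 0 dB/decade.

0 dB/decade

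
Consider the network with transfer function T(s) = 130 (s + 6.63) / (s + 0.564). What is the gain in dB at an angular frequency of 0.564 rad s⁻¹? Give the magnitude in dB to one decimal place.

|j0.564 + 6.63| = √(0.564² + 6.63²) = 6.654
|j0.564 + 0.564| = √(0.564² + 0.564²) = 0.7976
|T(j0.564)| = 130 × 6.654 / 0.7976 = 1084.5
20 log₁₀(1084.5) = 60.70 dB

60.7 dB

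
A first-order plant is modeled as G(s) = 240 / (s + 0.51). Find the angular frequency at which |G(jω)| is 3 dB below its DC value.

For a single-pole low-pass, the −3 dB point is at the pole: ω = 0.51 rad/s.

0.51 rad/s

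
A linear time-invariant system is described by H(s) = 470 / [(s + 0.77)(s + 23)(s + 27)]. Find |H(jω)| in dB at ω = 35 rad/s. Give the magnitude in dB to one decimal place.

-42.8 dB

|j35 + 0.77| = √(35² + 0.77²) = 35.01
|j35 + 23| = √(35² + 23²) = 41.88
|j35 + 27| = √(35² + 27²) = 44.2
|H(j35)| = 470 / (35.01 × 41.88 × 44.2) = 0.0072518
20 log₁₀(0.0072518) = -42.79 dB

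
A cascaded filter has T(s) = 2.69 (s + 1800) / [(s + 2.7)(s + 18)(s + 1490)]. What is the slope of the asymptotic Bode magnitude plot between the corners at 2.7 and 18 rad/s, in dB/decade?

In this band the factors already past their corner are: pole at 2.7; net slope = -20 dB/decade.

-20 dB/decade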